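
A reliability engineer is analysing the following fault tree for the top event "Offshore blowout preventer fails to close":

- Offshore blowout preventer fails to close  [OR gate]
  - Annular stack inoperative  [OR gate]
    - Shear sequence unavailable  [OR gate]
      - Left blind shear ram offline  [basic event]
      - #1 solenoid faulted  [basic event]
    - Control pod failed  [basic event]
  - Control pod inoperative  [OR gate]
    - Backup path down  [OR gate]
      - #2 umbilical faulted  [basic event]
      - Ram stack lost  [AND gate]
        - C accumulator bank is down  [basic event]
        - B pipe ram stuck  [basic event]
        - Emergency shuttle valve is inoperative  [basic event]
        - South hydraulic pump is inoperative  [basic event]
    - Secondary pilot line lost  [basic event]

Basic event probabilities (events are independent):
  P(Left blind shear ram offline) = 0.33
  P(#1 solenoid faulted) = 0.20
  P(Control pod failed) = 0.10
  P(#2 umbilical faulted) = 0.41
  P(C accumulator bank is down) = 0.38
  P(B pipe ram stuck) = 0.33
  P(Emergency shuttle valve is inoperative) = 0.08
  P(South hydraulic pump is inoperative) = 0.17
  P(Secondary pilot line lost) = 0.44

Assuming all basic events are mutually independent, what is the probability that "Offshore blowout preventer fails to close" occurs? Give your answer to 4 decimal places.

P(Shear sequence unavailable) [OR] = 1 − (1−0.33) × (1−0.20) = 0.464000
P(Annular stack inoperative) [OR] = 1 − (1−0.464000) × (1−0.10) = 0.517600
P(Ram stack lost) [AND] = 0.38 × 0.33 × 0.08 × 0.17 = 0.001705
P(Backup path down) [OR] = 1 − (1−0.41) × (1−0.001705) = 0.411006
P(Control pod inoperative) [OR] = 1 − (1−0.411006) × (1−0.44) = 0.670163
P(Offshore blowout preventer fails to close) [OR] = 1 − (1−0.517600) × (1−0.670163) = 0.840887
Rounded to 4 decimal places: P(Offshore blowout preventer fails to close) ≈ 0.8409.

0.8409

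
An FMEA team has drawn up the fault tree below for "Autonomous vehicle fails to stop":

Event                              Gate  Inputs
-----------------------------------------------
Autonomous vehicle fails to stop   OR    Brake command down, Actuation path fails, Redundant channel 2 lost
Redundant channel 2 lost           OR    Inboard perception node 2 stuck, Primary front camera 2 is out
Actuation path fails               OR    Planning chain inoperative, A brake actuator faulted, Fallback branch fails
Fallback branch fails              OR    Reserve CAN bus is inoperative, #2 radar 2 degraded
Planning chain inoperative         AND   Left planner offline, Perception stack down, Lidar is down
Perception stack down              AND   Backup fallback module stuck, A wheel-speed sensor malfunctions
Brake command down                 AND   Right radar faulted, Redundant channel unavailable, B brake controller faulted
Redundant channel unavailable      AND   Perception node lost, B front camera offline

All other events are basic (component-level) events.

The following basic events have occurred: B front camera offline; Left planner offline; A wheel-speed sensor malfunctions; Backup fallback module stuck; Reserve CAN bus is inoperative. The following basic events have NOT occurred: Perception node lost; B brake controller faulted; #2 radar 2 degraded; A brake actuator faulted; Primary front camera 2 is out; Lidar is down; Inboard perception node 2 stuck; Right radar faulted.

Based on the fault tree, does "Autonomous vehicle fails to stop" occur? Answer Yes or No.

Redundant channel unavailable [AND]: Perception node lost=not, B front camera offline=occurs → not all inputs occur → does not occur.
Brake command down [AND]: Right radar faulted=not, Redundant channel unavailable=not, B brake controller faulted=not → not all inputs occur → does not occur.
Perception stack down [AND]: Backup fallback module stuck=occurs, A wheel-speed sensor malfunctions=occurs → all inputs occur → occurs.
Planning chain inoperative [AND]: Left planner offline=occurs, Perception stack down=occurs, Lidar is down=not → not all inputs occur → does not occur.
Fallback branch fails [OR]: Reserve CAN bus is inoperative=occurs, #2 radar 2 degraded=not → at least one input occurs → occurs.
Actuation path fails [OR]: Planning chain inoperative=not, A brake actuator faulted=not, Fallback branch fails=occurs → at least one input occurs → occurs.
Redundant channel 2 lost [OR]: Inboard perception node 2 stuck=not, Primary front camera 2 is out=not → no input occurs → does not occur.
Autonomous vehicle fails to stop [OR]: Brake command down=not, Actuation path fails=occurs, Redundant channel 2 lost=not → at least one input occurs → occurs.

Yes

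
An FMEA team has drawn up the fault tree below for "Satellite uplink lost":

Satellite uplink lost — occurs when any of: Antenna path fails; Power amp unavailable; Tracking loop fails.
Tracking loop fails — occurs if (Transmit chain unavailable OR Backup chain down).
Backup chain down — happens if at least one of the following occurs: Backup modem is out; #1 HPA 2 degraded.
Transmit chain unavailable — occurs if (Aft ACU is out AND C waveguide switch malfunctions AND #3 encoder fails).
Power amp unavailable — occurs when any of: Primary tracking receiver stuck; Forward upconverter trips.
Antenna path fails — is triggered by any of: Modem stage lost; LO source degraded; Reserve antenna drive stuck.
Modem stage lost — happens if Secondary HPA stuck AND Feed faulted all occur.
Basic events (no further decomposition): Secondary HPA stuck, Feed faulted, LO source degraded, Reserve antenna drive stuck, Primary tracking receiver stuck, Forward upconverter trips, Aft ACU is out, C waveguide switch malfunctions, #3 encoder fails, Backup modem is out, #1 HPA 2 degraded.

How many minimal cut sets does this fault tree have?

Modem stage lost [AND]: one cut set from each child combined → 1 × 1 = 1 cut set(s).
Antenna path fails [OR]: union of children's cut sets → 3 cut set(s).
Power amp unavailable [OR]: union of children's cut sets → 2 cut set(s).
Transmit chain unavailable [AND]: one cut set from each child combined → 1 × 1 × 1 = 1 cut set(s).
Backup chain down [OR]: union of children's cut sets → 2 cut set(s).
Tracking loop fails [OR]: union of children's cut sets → 3 cut set(s).
Satellite uplink lost [OR]: union of children's cut sets → 8 cut set(s).
Minimal cut sets: {Feed faulted, Secondary HPA stuck}; {LO source degraded}; {Reserve antenna drive stuck}; {Primary tracking receiver stuck}; {Forward upconverter trips}; {#3 encoder fails, Aft ACU is out, C waveguide switch malfunctions}; {Backup modem is out}; {#1 HPA 2 degraded}.

8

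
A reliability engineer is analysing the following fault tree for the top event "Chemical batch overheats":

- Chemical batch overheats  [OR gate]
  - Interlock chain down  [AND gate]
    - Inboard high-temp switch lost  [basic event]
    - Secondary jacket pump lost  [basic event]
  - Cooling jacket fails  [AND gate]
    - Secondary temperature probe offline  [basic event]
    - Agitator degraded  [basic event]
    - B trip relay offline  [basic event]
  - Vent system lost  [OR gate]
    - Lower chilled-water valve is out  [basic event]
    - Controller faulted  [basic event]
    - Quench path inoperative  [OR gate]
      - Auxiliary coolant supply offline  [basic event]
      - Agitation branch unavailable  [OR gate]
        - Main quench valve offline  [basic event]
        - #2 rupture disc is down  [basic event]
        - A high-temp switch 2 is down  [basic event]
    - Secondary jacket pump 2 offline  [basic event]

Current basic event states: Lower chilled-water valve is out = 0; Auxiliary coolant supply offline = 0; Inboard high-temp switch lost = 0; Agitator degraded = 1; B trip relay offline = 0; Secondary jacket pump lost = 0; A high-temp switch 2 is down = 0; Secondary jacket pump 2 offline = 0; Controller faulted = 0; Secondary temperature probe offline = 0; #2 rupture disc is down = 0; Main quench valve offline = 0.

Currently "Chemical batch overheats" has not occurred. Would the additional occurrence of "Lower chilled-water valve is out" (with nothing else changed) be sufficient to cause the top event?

Yes

Counterfactual: set "Lower chilled-water valve is out" to occurred.
Interlock chain down [AND]: Inboard high-temp switch lost=not, Secondary jacket pump lost=not → not all inputs occur → does not occur.
Cooling jacket fails [AND]: Secondary temperature probe offline=not, Agitator degraded=occurs, B trip relay offline=not → not all inputs occur → does not occur.
Agitation branch unavailable [OR]: Main quench valve offline=not, #2 rupture disc is down=not, A high-temp switch 2 is down=not → no input occurs → does not occur.
Quench path inoperative [OR]: Auxiliary coolant supply offline=not, Agitation branch unavailable=not → no input occurs → does not occur.
Vent system lost [OR]: Lower chilled-water valve is out=occurs, Controller faulted=not, Quench path inoperative=not, Secondary jacket pump 2 offline=not → at least one input occurs → occurs.
Chemical batch overheats [OR]: Interlock chain down=not, Cooling jacket fails=not, Vent system lost=occurs → at least one input occurs → occurs.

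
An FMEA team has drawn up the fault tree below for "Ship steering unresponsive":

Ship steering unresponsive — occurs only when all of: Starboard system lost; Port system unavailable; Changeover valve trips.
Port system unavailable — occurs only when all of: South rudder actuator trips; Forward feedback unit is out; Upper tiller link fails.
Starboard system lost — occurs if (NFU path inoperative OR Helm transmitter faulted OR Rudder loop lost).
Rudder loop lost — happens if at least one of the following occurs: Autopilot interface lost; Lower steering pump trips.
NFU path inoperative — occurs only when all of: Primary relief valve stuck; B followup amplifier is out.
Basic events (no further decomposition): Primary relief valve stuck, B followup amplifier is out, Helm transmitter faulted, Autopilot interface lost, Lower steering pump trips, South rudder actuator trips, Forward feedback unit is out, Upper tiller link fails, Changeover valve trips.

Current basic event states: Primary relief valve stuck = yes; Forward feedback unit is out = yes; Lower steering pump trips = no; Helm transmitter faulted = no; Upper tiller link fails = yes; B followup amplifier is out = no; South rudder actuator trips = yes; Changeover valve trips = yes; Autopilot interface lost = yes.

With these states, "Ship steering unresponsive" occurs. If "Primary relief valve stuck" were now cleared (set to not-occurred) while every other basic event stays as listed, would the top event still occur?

Counterfactual: set "Primary relief valve stuck" to not occurred.
NFU path inoperative [AND]: Primary relief valve stuck=not, B followup amplifier is out=not → not all inputs occur → does not occur.
Rudder loop lost [OR]: Autopilot interface lost=occurs, Lower steering pump trips=not → at least one input occurs → occurs.
Starboard system lost [OR]: NFU path inoperative=not, Helm transmitter faulted=not, Rudder loop lost=occurs → at least one input occurs → occurs.
Port system unavailable [AND]: South rudder actuator trips=occurs, Forward feedback unit is out=occurs, Upper tiller link fails=occurs → all inputs occur → occurs.
Ship steering unresponsive [AND]: Starboard system lost=occurs, Port system unavailable=occurs, Changeover valve trips=occurs → all inputs occur → occurs.

Yes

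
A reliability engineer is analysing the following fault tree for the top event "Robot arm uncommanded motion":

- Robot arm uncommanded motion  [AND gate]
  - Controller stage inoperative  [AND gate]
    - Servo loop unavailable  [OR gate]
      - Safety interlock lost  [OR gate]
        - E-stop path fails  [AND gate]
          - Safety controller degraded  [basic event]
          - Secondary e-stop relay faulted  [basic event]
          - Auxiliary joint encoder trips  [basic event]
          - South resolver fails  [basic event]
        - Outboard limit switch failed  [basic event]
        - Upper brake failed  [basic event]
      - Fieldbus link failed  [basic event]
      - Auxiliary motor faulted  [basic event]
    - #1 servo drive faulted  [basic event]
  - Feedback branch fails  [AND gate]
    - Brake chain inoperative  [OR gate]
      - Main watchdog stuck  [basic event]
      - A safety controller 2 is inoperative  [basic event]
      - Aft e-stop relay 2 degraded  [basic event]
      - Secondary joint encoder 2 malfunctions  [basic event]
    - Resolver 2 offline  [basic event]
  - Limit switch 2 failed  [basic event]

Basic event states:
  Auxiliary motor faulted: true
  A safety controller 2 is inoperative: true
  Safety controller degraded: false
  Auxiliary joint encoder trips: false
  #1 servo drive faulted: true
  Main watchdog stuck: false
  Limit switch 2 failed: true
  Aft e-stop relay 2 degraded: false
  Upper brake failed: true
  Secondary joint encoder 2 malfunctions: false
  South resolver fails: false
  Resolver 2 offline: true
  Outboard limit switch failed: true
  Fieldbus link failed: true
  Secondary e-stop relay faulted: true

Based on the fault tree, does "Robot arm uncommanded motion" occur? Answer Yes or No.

E-stop path fails [AND]: Safety controller degraded=not, Secondary e-stop relay faulted=occurs, Auxiliary joint encoder trips=not, South resolver fails=not → not all inputs occur → does not occur.
Safety interlock lost [OR]: E-stop path fails=not, Outboard limit switch failed=occurs, Upper brake failed=occurs → at least one input occurs → occurs.
Servo loop unavailable [OR]: Safety interlock lost=occurs, Fieldbus link failed=occurs, Auxiliary motor faulted=occurs → at least one input occurs → occurs.
Controller stage inoperative [AND]: Servo loop unavailable=occurs, #1 servo drive faulted=occurs → all inputs occur → occurs.
Brake chain inoperative [OR]: Main watchdog stuck=not, A safety controller 2 is inoperative=occurs, Aft e-stop relay 2 degraded=not, Secondary joint encoder 2 malfunctions=not → at least one input occurs → occurs.
Feedback branch fails [AND]: Brake chain inoperative=occurs, Resolver 2 offline=occurs → all inputs occur → occurs.
Robot arm uncommanded motion [AND]: Controller stage inoperative=occurs, Feedback branch fails=occurs, Limit switch 2 failed=occurs → all inputs occur → occurs.

Yes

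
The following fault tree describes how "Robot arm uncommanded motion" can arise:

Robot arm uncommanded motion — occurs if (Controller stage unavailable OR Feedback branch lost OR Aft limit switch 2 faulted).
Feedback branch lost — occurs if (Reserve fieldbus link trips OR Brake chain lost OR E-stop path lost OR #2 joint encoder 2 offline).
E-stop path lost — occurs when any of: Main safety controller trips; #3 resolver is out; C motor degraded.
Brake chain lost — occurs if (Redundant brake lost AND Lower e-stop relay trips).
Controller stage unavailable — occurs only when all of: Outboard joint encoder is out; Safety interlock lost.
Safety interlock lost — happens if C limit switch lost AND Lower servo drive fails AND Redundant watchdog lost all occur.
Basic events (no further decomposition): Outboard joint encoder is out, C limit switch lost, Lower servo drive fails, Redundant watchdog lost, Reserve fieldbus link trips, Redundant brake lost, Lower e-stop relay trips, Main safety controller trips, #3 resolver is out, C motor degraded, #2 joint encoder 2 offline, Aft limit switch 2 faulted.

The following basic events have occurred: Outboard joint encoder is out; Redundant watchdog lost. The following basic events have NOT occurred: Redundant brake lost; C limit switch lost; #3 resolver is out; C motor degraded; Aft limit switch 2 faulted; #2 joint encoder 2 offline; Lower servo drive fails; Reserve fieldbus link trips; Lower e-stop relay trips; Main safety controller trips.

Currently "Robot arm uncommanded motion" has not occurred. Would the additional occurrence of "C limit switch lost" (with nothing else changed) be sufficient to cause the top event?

No

Counterfactual: set "C limit switch lost" to occurred.
Safety interlock lost [AND]: C limit switch lost=occurs, Lower servo drive fails=not, Redundant watchdog lost=occurs → not all inputs occur → does not occur.
Controller stage unavailable [AND]: Outboard joint encoder is out=occurs, Safety interlock lost=not → not all inputs occur → does not occur.
Brake chain lost [AND]: Redundant brake lost=not, Lower e-stop relay trips=not → not all inputs occur → does not occur.
E-stop path lost [OR]: Main safety controller trips=not, #3 resolver is out=not, C motor degraded=not → no input occurs → does not occur.
Feedback branch lost [OR]: Reserve fieldbus link trips=not, Brake chain lost=not, E-stop path lost=not, #2 joint encoder 2 offline=not → no input occurs → does not occur.
Robot arm uncommanded motion [OR]: Controller stage unavailable=not, Feedback branch lost=not, Aft limit switch 2 faulted=not → no input occurs → does not occur.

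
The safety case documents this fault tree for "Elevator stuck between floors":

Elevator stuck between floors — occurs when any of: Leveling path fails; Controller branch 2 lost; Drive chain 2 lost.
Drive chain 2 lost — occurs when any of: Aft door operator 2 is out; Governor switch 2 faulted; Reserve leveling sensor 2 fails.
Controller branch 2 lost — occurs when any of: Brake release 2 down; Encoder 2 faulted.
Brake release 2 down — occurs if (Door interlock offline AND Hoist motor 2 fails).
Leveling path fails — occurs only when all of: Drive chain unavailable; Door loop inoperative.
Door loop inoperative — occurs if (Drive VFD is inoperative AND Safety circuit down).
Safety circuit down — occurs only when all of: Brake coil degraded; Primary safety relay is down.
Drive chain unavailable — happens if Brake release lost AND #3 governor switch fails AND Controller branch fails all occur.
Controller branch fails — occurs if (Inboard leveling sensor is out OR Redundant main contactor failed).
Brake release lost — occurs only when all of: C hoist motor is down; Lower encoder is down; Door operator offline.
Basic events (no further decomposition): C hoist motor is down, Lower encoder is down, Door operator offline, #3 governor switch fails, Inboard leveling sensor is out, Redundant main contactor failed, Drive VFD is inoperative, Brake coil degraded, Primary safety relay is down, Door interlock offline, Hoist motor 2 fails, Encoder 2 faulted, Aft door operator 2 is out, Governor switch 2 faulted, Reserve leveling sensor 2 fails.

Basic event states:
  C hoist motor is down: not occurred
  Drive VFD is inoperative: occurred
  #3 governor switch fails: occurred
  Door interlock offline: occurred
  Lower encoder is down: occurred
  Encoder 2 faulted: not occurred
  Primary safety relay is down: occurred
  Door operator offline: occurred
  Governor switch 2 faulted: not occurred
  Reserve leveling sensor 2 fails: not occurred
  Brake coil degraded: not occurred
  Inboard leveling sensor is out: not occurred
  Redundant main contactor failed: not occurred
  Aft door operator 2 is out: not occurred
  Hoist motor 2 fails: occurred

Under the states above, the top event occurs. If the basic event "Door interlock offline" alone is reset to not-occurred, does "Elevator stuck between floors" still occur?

No

Counterfactual: set "Door interlock offline" to not occurred.
Brake release lost [AND]: C hoist motor is down=not, Lower encoder is down=occurs, Door operator offline=occurs → not all inputs occur → does not occur.
Controller branch fails [OR]: Inboard leveling sensor is out=not, Redundant main contactor failed=not → no input occurs → does not occur.
Drive chain unavailable [AND]: Brake release lost=not, #3 governor switch fails=occurs, Controller branch fails=not → not all inputs occur → does not occur.
Safety circuit down [AND]: Brake coil degraded=not, Primary safety relay is down=occurs → not all inputs occur → does not occur.
Door loop inoperative [AND]: Drive VFD is inoperative=occurs, Safety circuit down=not → not all inputs occur → does not occur.
Leveling path fails [AND]: Drive chain unavailable=not, Door loop inoperative=not → not all inputs occur → does not occur.
Brake release 2 down [AND]: Door interlock offline=not, Hoist motor 2 fails=occurs → not all inputs occur → does not occur.
Controller branch 2 lost [OR]: Brake release 2 down=not, Encoder 2 faulted=not → no input occurs → does not occur.
Drive chain 2 lost [OR]: Aft door operator 2 is out=not, Governor switch 2 faulted=not, Reserve leveling sensor 2 fails=not → no input occurs → does not occur.
Elevator stuck between floors [OR]: Leveling path fails=not, Controller branch 2 lost=not, Drive chain 2 lost=not → no input occurs → does not occur.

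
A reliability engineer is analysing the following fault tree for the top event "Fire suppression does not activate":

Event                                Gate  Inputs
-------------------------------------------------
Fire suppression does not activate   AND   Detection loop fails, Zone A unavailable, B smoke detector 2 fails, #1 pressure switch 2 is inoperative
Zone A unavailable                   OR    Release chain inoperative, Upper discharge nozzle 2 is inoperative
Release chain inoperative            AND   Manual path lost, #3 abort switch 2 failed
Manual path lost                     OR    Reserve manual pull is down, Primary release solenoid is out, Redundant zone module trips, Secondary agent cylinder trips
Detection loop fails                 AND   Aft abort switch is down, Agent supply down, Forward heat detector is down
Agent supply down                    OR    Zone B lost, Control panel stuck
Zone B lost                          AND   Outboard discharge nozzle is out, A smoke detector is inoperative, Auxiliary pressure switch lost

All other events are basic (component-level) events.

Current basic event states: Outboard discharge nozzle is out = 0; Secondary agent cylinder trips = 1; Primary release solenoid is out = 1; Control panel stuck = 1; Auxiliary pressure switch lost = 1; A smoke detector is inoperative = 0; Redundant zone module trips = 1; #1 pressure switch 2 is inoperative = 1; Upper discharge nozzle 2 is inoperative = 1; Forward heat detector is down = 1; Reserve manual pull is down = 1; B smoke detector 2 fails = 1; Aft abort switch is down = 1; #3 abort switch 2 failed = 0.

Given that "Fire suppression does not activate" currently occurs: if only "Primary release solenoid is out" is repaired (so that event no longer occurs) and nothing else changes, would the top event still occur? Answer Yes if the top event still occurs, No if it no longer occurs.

Counterfactual: set "Primary release solenoid is out" to not occurred.
Zone B lost [AND]: Outboard discharge nozzle is out=not, A smoke detector is inoperative=not, Auxiliary pressure switch lost=occurs → not all inputs occur → does not occur.
Agent supply down [OR]: Zone B lost=not, Control panel stuck=occurs → at least one input occurs → occurs.
Detection loop fails [AND]: Aft abort switch is down=occurs, Agent supply down=occurs, Forward heat detector is down=occurs → all inputs occur → occurs.
Manual path lost [OR]: Reserve manual pull is down=occurs, Primary release solenoid is out=not, Redundant zone module trips=occurs, Secondary agent cylinder trips=occurs → at least one input occurs → occurs.
Release chain inoperative [AND]: Manual path lost=occurs, #3 abort switch 2 failed=not → not all inputs occur → does not occur.
Zone A unavailable [OR]: Release chain inoperative=not, Upper discharge nozzle 2 is inoperative=occurs → at least one input occurs → occurs.
Fire suppression does not activate [AND]: Detection loop fails=occurs, Zone A unavailable=occurs, B smoke detector 2 fails=occurs, #1 pressure switch 2 is inoperative=occurs → all inputs occur → occurs.

Yes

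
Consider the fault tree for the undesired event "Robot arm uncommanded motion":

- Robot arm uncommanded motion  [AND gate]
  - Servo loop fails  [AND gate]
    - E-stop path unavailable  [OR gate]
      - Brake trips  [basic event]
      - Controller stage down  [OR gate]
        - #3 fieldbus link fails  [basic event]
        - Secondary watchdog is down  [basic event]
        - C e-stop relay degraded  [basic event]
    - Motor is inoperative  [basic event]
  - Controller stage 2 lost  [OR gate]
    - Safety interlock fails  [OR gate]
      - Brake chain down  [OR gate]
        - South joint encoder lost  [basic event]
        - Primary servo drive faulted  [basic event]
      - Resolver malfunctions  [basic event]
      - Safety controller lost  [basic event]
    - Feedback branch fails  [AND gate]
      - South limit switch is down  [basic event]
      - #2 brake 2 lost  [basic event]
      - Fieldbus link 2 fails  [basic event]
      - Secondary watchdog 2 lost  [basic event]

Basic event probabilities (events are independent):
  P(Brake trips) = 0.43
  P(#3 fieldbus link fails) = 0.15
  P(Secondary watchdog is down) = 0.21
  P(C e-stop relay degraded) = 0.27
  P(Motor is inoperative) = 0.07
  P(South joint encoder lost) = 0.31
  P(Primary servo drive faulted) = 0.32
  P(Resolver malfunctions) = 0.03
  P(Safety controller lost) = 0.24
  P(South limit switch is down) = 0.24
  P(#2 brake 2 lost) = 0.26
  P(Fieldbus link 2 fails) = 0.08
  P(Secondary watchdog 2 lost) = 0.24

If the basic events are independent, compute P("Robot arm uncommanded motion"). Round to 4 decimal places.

0.0330

P(Controller stage down) [OR] = 1 − (1−0.15) × (1−0.21) × (1−0.27) = 0.509805
P(E-stop path unavailable) [OR] = 1 − (1−0.43) × (1−0.509805) = 0.720589
P(Servo loop fails) [AND] = 0.720589 × 0.07 = 0.050441
P(Brake chain down) [OR] = 1 − (1−0.31) × (1−0.32) = 0.530800
P(Safety interlock fails) [OR] = 1 − (1−0.530800) × (1−0.03) × (1−0.24) = 0.654106
P(Feedback branch fails) [AND] = 0.24 × 0.26 × 0.08 × 0.24 = 0.001198
P(Controller stage 2 lost) [OR] = 1 − (1−0.654106) × (1−0.001198) = 0.654520
P(Robot arm uncommanded motion) [AND] = 0.050441 × 0.654520 = 0.033015
Rounded to 4 decimal places: P(Robot arm uncommanded motion) ≈ 0.0330.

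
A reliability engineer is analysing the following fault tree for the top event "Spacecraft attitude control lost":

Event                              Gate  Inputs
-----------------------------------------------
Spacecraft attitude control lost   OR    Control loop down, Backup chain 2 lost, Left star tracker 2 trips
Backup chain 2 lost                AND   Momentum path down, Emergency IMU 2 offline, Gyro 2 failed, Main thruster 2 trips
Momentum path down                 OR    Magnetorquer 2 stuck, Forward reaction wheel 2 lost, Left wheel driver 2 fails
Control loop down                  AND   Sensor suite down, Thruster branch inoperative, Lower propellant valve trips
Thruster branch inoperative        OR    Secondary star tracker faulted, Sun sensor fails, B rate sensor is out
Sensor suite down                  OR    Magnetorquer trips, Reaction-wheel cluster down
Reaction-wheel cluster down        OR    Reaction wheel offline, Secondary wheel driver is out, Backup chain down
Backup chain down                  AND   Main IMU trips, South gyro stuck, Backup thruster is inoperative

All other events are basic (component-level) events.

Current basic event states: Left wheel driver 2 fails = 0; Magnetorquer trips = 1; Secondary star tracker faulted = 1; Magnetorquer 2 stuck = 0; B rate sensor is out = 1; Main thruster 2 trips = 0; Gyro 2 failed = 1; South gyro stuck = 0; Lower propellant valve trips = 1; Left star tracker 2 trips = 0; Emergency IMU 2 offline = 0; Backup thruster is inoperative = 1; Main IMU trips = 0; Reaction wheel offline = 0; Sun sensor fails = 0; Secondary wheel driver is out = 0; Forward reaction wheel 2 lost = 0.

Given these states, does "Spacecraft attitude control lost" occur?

Yes

Backup chain down [AND]: Main IMU trips=not, South gyro stuck=not, Backup thruster is inoperative=occurs → not all inputs occur → does not occur.
Reaction-wheel cluster down [OR]: Reaction wheel offline=not, Secondary wheel driver is out=not, Backup chain down=not → no input occurs → does not occur.
Sensor suite down [OR]: Magnetorquer trips=occurs, Reaction-wheel cluster down=not → at least one input occurs → occurs.
Thruster branch inoperative [OR]: Secondary star tracker faulted=occurs, Sun sensor fails=not, B rate sensor is out=occurs → at least one input occurs → occurs.
Control loop down [AND]: Sensor suite down=occurs, Thruster branch inoperative=occurs, Lower propellant valve trips=occurs → all inputs occur → occurs.
Momentum path down [OR]: Magnetorquer 2 stuck=not, Forward reaction wheel 2 lost=not, Left wheel driver 2 fails=not → no input occurs → does not occur.
Backup chain 2 lost [AND]: Momentum path down=not, Emergency IMU 2 offline=not, Gyro 2 failed=occurs, Main thruster 2 trips=not → not all inputs occur → does not occur.
Spacecraft attitude control lost [OR]: Control loop down=occurs, Backup chain 2 lost=not, Left star tracker 2 trips=not → at least one input occurs → occurs.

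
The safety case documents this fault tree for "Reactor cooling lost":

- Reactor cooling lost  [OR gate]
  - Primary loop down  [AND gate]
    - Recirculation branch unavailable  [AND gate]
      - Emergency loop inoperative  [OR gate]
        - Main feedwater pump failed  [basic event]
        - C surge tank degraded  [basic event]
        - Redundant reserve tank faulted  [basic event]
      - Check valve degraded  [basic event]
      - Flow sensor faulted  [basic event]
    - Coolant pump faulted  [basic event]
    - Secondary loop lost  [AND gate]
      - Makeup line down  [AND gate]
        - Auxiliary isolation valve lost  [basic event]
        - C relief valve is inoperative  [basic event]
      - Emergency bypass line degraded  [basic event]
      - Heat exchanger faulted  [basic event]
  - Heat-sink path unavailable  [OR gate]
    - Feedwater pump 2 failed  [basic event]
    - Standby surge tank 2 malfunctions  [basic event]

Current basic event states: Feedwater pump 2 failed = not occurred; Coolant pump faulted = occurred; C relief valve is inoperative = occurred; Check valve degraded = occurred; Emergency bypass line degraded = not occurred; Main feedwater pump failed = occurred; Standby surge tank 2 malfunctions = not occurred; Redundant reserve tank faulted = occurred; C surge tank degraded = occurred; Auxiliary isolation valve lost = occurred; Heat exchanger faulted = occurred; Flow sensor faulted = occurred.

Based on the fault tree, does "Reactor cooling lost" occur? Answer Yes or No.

Emergency loop inoperative [OR]: Main feedwater pump failed=occurs, C surge tank degraded=occurs, Redundant reserve tank faulted=occurs → at least one input occurs → occurs.
Recirculation branch unavailable [AND]: Emergency loop inoperative=occurs, Check valve degraded=occurs, Flow sensor faulted=occurs → all inputs occur → occurs.
Makeup line down [AND]: Auxiliary isolation valve lost=occurs, C relief valve is inoperative=occurs → all inputs occur → occurs.
Secondary loop lost [AND]: Makeup line down=occurs, Emergency bypass line degraded=not, Heat exchanger faulted=occurs → not all inputs occur → does not occur.
Primary loop down [AND]: Recirculation branch unavailable=occurs, Coolant pump faulted=occurs, Secondary loop lost=not → not all inputs occur → does not occur.
Heat-sink path unavailable [OR]: Feedwater pump 2 failed=not, Standby surge tank 2 malfunctions=not → no input occurs → does not occur.
Reactor cooling lost [OR]: Primary loop down=not, Heat-sink path unavailable=not → no input occurs → does not occur.

No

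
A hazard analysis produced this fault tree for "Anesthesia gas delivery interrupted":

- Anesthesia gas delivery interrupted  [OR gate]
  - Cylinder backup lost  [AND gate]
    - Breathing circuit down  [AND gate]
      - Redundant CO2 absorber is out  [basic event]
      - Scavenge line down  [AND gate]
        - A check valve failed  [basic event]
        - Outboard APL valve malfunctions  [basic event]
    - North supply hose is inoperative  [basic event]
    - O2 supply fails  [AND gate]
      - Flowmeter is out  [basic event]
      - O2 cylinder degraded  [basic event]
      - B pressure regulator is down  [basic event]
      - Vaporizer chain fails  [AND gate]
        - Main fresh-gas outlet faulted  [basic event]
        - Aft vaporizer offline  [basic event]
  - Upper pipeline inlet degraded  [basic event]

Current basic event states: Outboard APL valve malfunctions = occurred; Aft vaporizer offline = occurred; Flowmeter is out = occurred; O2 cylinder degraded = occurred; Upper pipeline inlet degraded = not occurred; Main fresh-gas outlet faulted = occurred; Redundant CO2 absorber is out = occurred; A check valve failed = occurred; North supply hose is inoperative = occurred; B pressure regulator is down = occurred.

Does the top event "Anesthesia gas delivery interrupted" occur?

Yes

Scavenge line down [AND]: A check valve failed=occurs, Outboard APL valve malfunctions=occurs → all inputs occur → occurs.
Breathing circuit down [AND]: Redundant CO2 absorber is out=occurs, Scavenge line down=occurs → all inputs occur → occurs.
Vaporizer chain fails [AND]: Main fresh-gas outlet faulted=occurs, Aft vaporizer offline=occurs → all inputs occur → occurs.
O2 supply fails [AND]: Flowmeter is out=occurs, O2 cylinder degraded=occurs, B pressure regulator is down=occurs, Vaporizer chain fails=occurs → all inputs occur → occurs.
Cylinder backup lost [AND]: Breathing circuit down=occurs, North supply hose is inoperative=occurs, O2 supply fails=occurs → all inputs occur → occurs.
Anesthesia gas delivery interrupted [OR]: Cylinder backup lost=occurs, Upper pipeline inlet degraded=not → at least one input occurs → occurs.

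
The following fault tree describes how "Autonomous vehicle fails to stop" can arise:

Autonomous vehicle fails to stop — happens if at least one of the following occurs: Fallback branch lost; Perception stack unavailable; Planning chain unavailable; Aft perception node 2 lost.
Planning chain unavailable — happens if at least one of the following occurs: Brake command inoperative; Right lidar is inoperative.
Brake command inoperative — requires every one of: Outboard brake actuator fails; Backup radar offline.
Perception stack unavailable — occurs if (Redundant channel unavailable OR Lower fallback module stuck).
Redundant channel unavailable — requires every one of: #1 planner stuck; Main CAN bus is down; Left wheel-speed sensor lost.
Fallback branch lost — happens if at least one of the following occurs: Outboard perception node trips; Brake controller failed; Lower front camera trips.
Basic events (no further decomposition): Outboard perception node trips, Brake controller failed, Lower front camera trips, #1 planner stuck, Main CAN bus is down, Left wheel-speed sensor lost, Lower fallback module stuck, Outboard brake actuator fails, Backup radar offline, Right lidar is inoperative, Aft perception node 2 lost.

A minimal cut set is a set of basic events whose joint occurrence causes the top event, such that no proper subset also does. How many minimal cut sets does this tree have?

Fallback branch lost [OR]: union of children's cut sets → 3 cut set(s).
Redundant channel unavailable [AND]: one cut set from each child combined → 1 × 1 × 1 = 1 cut set(s).
Perception stack unavailable [OR]: union of children's cut sets → 2 cut set(s).
Brake command inoperative [AND]: one cut set from each child combined → 1 × 1 = 1 cut set(s).
Planning chain unavailable [OR]: union of children's cut sets → 2 cut set(s).
Autonomous vehicle fails to stop [OR]: union of children's cut sets → 8 cut set(s).
Minimal cut sets: {Outboard perception node trips}; {Brake controller failed}; {Lower front camera trips}; {#1 planner stuck, Left wheel-speed sensor lost, Main CAN bus is down}; {Lower fallback module stuck}; {Backup radar offline, Outboard brake actuator fails}; {Right lidar is inoperative}; {Aft perception node 2 lost}.

8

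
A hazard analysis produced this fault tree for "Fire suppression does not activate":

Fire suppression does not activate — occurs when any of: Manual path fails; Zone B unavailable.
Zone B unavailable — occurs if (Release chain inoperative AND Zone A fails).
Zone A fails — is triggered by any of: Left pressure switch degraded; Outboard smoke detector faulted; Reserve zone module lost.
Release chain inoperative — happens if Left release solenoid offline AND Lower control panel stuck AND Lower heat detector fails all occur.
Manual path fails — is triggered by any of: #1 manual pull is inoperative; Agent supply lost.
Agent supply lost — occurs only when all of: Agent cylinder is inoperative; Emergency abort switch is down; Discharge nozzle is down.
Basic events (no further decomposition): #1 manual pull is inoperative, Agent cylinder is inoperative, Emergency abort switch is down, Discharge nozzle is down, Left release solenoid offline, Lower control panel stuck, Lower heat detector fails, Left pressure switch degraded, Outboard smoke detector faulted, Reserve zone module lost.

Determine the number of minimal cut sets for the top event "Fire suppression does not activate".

5

Agent supply lost [AND]: one cut set from each child combined → 1 × 1 × 1 = 1 cut set(s).
Manual path fails [OR]: union of children's cut sets → 2 cut set(s).
Release chain inoperative [AND]: one cut set from each child combined → 1 × 1 × 1 = 1 cut set(s).
Zone A fails [OR]: union of children's cut sets → 3 cut set(s).
Zone B unavailable [AND]: one cut set from each child combined → 1 × 3 = 3 cut set(s).
Fire suppression does not activate [OR]: union of children's cut sets → 5 cut set(s).
Minimal cut sets: {#1 manual pull is inoperative}; {Agent cylinder is inoperative, Discharge nozzle is down, Emergency abort switch is down}; {Left pressure switch degraded, Left release solenoid offline, Lower control panel stuck, Lower heat detector fails}; {Left release solenoid offline, Lower control panel stuck, Lower heat detector fails, Outboard smoke detector faulted}; {Left release solenoid offline, Lower control panel stuck, Lower heat detector fails, Reserve zone module lost}.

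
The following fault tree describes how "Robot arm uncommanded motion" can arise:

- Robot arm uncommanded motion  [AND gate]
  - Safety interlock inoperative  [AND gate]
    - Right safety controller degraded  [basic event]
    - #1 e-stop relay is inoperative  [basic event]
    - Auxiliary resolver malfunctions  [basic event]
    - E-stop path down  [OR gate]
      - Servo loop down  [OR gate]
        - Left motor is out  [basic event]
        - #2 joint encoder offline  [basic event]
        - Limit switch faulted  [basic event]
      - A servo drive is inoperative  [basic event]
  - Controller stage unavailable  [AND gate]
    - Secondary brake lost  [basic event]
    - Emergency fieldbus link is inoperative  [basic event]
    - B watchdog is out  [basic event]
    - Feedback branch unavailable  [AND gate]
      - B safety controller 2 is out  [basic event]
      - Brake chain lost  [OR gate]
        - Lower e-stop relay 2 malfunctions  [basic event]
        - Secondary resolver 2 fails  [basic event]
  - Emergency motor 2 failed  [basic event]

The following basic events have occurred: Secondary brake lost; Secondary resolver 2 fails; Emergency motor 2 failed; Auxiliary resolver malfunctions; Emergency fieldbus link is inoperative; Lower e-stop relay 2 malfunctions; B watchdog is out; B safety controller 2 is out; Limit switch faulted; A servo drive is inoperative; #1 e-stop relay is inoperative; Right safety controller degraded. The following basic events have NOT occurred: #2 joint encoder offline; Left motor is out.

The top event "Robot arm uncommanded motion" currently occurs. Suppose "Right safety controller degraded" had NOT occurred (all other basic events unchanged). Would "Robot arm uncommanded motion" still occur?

No

Counterfactual: set "Right safety controller degraded" to not occurred.
Servo loop down [OR]: Left motor is out=not, #2 joint encoder offline=not, Limit switch faulted=occurs → at least one input occurs → occurs.
E-stop path down [OR]: Servo loop down=occurs, A servo drive is inoperative=occurs → at least one input occurs → occurs.
Safety interlock inoperative [AND]: Right safety controller degraded=not, #1 e-stop relay is inoperative=occurs, Auxiliary resolver malfunctions=occurs, E-stop path down=occurs → not all inputs occur → does not occur.
Brake chain lost [OR]: Lower e-stop relay 2 malfunctions=occurs, Secondary resolver 2 fails=occurs → at least one input occurs → occurs.
Feedback branch unavailable [AND]: B safety controller 2 is out=occurs, Brake chain lost=occurs → all inputs occur → occurs.
Controller stage unavailable [AND]: Secondary brake lost=occurs, Emergency fieldbus link is inoperative=occurs, B watchdog is out=occurs, Feedback branch unavailable=occurs → all inputs occur → occurs.
Robot arm uncommanded motion [AND]: Safety interlock inoperative=not, Controller stage unavailable=occurs, Emergency motor 2 failed=occurs → not all inputs occur → does not occur.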